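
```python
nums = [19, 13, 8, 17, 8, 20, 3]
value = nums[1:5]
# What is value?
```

nums has length 7. The slice nums[1:5] selects indices [1, 2, 3, 4] (1->13, 2->8, 3->17, 4->8), giving [13, 8, 17, 8].

[13, 8, 17, 8]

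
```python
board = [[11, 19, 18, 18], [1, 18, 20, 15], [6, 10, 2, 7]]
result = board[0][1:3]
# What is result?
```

board[0] = [11, 19, 18, 18]. board[0] has length 4. The slice board[0][1:3] selects indices [1, 2] (1->19, 2->18), giving [19, 18].

[19, 18]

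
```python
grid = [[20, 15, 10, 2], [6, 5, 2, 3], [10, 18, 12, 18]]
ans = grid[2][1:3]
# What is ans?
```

grid[2] = [10, 18, 12, 18]. grid[2] has length 4. The slice grid[2][1:3] selects indices [1, 2] (1->18, 2->12), giving [18, 12].

[18, 12]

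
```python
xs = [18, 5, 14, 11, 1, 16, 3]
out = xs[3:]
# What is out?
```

xs has length 7. The slice xs[3:] selects indices [3, 4, 5, 6] (3->11, 4->1, 5->16, 6->3), giving [11, 1, 16, 3].

[11, 1, 16, 3]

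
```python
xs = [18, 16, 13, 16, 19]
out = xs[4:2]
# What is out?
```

xs has length 5. The slice xs[4:2] resolves to an empty index range, so the result is [].

[]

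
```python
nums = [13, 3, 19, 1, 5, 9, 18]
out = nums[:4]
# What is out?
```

nums has length 7. The slice nums[:4] selects indices [0, 1, 2, 3] (0->13, 1->3, 2->19, 3->1), giving [13, 3, 19, 1].

[13, 3, 19, 1]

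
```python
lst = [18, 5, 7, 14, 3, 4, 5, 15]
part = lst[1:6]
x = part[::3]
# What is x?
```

lst has length 8. The slice lst[1:6] selects indices [1, 2, 3, 4, 5] (1->5, 2->7, 3->14, 4->3, 5->4), giving [5, 7, 14, 3, 4]. So part = [5, 7, 14, 3, 4]. part has length 5. The slice part[::3] selects indices [0, 3] (0->5, 3->3), giving [5, 3].

[5, 3]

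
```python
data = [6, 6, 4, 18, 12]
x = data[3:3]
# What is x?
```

data has length 5. The slice data[3:3] resolves to an empty index range, so the result is [].

[]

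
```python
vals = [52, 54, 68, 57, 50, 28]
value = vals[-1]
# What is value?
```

vals has length 6. Negative index -1 maps to positive index 6 + (-1) = 5. vals[5] = 28.

28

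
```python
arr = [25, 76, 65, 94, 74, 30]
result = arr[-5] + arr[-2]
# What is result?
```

arr has length 6. Negative index -5 maps to positive index 6 + (-5) = 1. arr[1] = 76.
arr has length 6. Negative index -2 maps to positive index 6 + (-2) = 4. arr[4] = 74.
Sum: 76 + 74 = 150.

150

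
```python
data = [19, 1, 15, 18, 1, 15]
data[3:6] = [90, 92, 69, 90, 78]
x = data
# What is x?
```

data starts as [19, 1, 15, 18, 1, 15] (length 6). The slice data[3:6] covers indices [3, 4, 5] with values [18, 1, 15]. Replacing that slice with [90, 92, 69, 90, 78] (different length) produces [19, 1, 15, 90, 92, 69, 90, 78].

[19, 1, 15, 90, 92, 69, 90, 78]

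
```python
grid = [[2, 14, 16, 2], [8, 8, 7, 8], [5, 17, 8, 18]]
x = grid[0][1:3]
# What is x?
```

grid[0] = [2, 14, 16, 2]. grid[0] has length 4. The slice grid[0][1:3] selects indices [1, 2] (1->14, 2->16), giving [14, 16].

[14, 16]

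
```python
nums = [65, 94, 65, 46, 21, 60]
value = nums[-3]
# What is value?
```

nums has length 6. Negative index -3 maps to positive index 6 + (-3) = 3. nums[3] = 46.

46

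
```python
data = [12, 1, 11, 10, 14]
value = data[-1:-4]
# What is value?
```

data has length 5. The slice data[-1:-4] resolves to an empty index range, so the result is [].

[]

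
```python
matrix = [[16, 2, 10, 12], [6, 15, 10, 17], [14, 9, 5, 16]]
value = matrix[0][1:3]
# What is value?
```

matrix[0] = [16, 2, 10, 12]. matrix[0] has length 4. The slice matrix[0][1:3] selects indices [1, 2] (1->2, 2->10), giving [2, 10].

[2, 10]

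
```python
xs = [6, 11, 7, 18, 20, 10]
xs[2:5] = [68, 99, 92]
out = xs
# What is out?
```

xs starts as [6, 11, 7, 18, 20, 10] (length 6). The slice xs[2:5] covers indices [2, 3, 4] with values [7, 18, 20]. Replacing that slice with [68, 99, 92] (same length) produces [6, 11, 68, 99, 92, 10].

[6, 11, 68, 99, 92, 10]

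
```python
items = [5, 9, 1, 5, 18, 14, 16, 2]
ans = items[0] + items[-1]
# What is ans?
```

items has length 8. items[0] = 5.
items has length 8. Negative index -1 maps to positive index 8 + (-1) = 7. items[7] = 2.
Sum: 5 + 2 = 7.

7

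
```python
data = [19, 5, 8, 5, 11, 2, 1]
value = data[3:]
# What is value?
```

data has length 7. The slice data[3:] selects indices [3, 4, 5, 6] (3->5, 4->11, 5->2, 6->1), giving [5, 11, 2, 1].

[5, 11, 2, 1]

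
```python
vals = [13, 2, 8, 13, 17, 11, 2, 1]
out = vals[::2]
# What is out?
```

vals has length 8. The slice vals[::2] selects indices [0, 2, 4, 6] (0->13, 2->8, 4->17, 6->2), giving [13, 8, 17, 2].

[13, 8, 17, 2]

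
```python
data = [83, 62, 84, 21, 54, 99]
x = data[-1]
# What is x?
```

data has length 6. Negative index -1 maps to positive index 6 + (-1) = 5. data[5] = 99.

99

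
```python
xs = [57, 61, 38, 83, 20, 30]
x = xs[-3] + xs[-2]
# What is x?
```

xs has length 6. Negative index -3 maps to positive index 6 + (-3) = 3. xs[3] = 83.
xs has length 6. Negative index -2 maps to positive index 6 + (-2) = 4. xs[4] = 20.
Sum: 83 + 20 = 103.

103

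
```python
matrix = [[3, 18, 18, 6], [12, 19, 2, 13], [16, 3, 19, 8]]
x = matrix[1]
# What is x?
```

matrix has 3 rows. Row 1 is [12, 19, 2, 13].

[12, 19, 2, 13]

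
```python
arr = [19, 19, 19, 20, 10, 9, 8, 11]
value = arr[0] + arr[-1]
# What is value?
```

arr has length 8. arr[0] = 19.
arr has length 8. Negative index -1 maps to positive index 8 + (-1) = 7. arr[7] = 11.
Sum: 19 + 11 = 30.

30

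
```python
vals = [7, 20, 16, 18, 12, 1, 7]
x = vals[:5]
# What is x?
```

vals has length 7. The slice vals[:5] selects indices [0, 1, 2, 3, 4] (0->7, 1->20, 2->16, 3->18, 4->12), giving [7, 20, 16, 18, 12].

[7, 20, 16, 18, 12]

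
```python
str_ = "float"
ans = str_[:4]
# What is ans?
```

str_ has length 5. The slice str_[:4] selects indices [0, 1, 2, 3] (0->'f', 1->'l', 2->'o', 3->'a'), giving 'floa'.

'floa'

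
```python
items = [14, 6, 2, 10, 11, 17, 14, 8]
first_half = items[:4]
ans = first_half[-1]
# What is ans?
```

items has length 8. The slice items[:4] selects indices [0, 1, 2, 3] (0->14, 1->6, 2->2, 3->10), giving [14, 6, 2, 10]. So first_half = [14, 6, 2, 10]. Then first_half[-1] = 10.

10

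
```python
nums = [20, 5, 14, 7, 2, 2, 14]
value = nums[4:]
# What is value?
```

nums has length 7. The slice nums[4:] selects indices [4, 5, 6] (4->2, 5->2, 6->14), giving [2, 2, 14].

[2, 2, 14]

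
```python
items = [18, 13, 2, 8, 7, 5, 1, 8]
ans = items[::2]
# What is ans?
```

items has length 8. The slice items[::2] selects indices [0, 2, 4, 6] (0->18, 2->2, 4->7, 6->1), giving [18, 2, 7, 1].

[18, 2, 7, 1]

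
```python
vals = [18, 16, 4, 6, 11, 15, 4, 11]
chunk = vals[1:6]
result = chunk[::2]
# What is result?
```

vals has length 8. The slice vals[1:6] selects indices [1, 2, 3, 4, 5] (1->16, 2->4, 3->6, 4->11, 5->15), giving [16, 4, 6, 11, 15]. So chunk = [16, 4, 6, 11, 15]. chunk has length 5. The slice chunk[::2] selects indices [0, 2, 4] (0->16, 2->6, 4->15), giving [16, 6, 15].

[16, 6, 15]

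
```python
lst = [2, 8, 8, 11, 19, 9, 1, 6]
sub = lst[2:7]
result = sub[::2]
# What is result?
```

lst has length 8. The slice lst[2:7] selects indices [2, 3, 4, 5, 6] (2->8, 3->11, 4->19, 5->9, 6->1), giving [8, 11, 19, 9, 1]. So sub = [8, 11, 19, 9, 1]. sub has length 5. The slice sub[::2] selects indices [0, 2, 4] (0->8, 2->19, 4->1), giving [8, 19, 1].

[8, 19, 1]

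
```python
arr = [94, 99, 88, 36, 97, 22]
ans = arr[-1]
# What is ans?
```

arr has length 6. Negative index -1 maps to positive index 6 + (-1) = 5. arr[5] = 22.

22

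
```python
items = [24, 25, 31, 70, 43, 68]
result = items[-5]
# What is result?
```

items has length 6. Negative index -5 maps to positive index 6 + (-5) = 1. items[1] = 25.

25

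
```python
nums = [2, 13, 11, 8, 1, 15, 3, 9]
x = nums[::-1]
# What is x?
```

nums has length 8. The slice nums[::-1] selects indices [7, 6, 5, 4, 3, 2, 1, 0] (7->9, 6->3, 5->15, 4->1, 3->8, 2->11, 1->13, 0->2), giving [9, 3, 15, 1, 8, 11, 13, 2].

[9, 3, 15, 1, 8, 11, 13, 2]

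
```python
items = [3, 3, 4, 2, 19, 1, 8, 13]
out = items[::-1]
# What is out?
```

items has length 8. The slice items[::-1] selects indices [7, 6, 5, 4, 3, 2, 1, 0] (7->13, 6->8, 5->1, 4->19, 3->2, 2->4, 1->3, 0->3), giving [13, 8, 1, 19, 2, 4, 3, 3].

[13, 8, 1, 19, 2, 4, 3, 3]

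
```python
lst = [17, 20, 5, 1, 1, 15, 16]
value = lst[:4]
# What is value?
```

lst has length 7. The slice lst[:4] selects indices [0, 1, 2, 3] (0->17, 1->20, 2->5, 3->1), giving [17, 20, 5, 1].

[17, 20, 5, 1]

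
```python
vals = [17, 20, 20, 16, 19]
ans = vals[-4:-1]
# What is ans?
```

vals has length 5. The slice vals[-4:-1] selects indices [1, 2, 3] (1->20, 2->20, 3->16), giving [20, 20, 16].

[20, 20, 16]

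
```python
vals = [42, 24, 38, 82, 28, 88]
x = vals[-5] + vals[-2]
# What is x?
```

vals has length 6. Negative index -5 maps to positive index 6 + (-5) = 1. vals[1] = 24.
vals has length 6. Negative index -2 maps to positive index 6 + (-2) = 4. vals[4] = 28.
Sum: 24 + 28 = 52.

52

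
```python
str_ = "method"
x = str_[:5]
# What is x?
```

str_ has length 6. The slice str_[:5] selects indices [0, 1, 2, 3, 4] (0->'m', 1->'e', 2->'t', 3->'h', 4->'o'), giving 'metho'.

'metho'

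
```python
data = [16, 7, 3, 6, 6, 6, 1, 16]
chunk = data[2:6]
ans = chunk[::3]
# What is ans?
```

data has length 8. The slice data[2:6] selects indices [2, 3, 4, 5] (2->3, 3->6, 4->6, 5->6), giving [3, 6, 6, 6]. So chunk = [3, 6, 6, 6]. chunk has length 4. The slice chunk[::3] selects indices [0, 3] (0->3, 3->6), giving [3, 6].

[3, 6]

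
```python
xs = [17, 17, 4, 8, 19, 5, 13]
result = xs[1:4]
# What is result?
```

xs has length 7. The slice xs[1:4] selects indices [1, 2, 3] (1->17, 2->4, 3->8), giving [17, 4, 8].

[17, 4, 8]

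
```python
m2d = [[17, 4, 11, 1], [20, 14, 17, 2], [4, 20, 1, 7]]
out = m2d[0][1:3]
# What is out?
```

m2d[0] = [17, 4, 11, 1]. m2d[0] has length 4. The slice m2d[0][1:3] selects indices [1, 2] (1->4, 2->11), giving [4, 11].

[4, 11]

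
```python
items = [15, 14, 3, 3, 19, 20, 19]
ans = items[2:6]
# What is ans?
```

items has length 7. The slice items[2:6] selects indices [2, 3, 4, 5] (2->3, 3->3, 4->19, 5->20), giving [3, 3, 19, 20].

[3, 3, 19, 20]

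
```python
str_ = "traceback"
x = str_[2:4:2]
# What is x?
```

str_ has length 9. The slice str_[2:4:2] selects indices [2] (2->'a'), giving 'a'.

'a'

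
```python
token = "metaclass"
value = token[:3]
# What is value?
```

token has length 9. The slice token[:3] selects indices [0, 1, 2] (0->'m', 1->'e', 2->'t'), giving 'met'.

'met'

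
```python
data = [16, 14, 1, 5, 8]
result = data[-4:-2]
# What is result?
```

data has length 5. The slice data[-4:-2] selects indices [1, 2] (1->14, 2->1), giving [14, 1].

[14, 1]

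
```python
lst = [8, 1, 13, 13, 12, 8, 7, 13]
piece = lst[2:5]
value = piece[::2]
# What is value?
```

lst has length 8. The slice lst[2:5] selects indices [2, 3, 4] (2->13, 3->13, 4->12), giving [13, 13, 12]. So piece = [13, 13, 12]. piece has length 3. The slice piece[::2] selects indices [0, 2] (0->13, 2->12), giving [13, 12].

[13, 12]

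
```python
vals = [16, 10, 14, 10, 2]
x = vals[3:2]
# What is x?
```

vals has length 5. The slice vals[3:2] resolves to an empty index range, so the result is [].

[]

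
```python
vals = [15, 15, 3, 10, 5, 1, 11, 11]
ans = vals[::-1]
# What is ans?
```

vals has length 8. The slice vals[::-1] selects indices [7, 6, 5, 4, 3, 2, 1, 0] (7->11, 6->11, 5->1, 4->5, 3->10, 2->3, 1->15, 0->15), giving [11, 11, 1, 5, 10, 3, 15, 15].

[11, 11, 1, 5, 10, 3, 15, 15]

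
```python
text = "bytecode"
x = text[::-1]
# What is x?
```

text has length 8. The slice text[::-1] selects indices [7, 6, 5, 4, 3, 2, 1, 0] (7->'e', 6->'d', 5->'o', 4->'c', 3->'e', 2->'t', 1->'y', 0->'b'), giving 'edocetyb'.

'edocetyb'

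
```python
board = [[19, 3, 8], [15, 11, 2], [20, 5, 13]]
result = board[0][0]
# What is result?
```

board[0] = [19, 3, 8]. Taking column 0 of that row yields 19.

19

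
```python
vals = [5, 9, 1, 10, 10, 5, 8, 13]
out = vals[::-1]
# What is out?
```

vals has length 8. The slice vals[::-1] selects indices [7, 6, 5, 4, 3, 2, 1, 0] (7->13, 6->8, 5->5, 4->10, 3->10, 2->1, 1->9, 0->5), giving [13, 8, 5, 10, 10, 1, 9, 5].

[13, 8, 5, 10, 10, 1, 9, 5]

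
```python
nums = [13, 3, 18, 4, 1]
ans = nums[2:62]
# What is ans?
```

nums has length 5. The slice nums[2:62] selects indices [2, 3, 4] (2->18, 3->4, 4->1), giving [18, 4, 1].

[18, 4, 1]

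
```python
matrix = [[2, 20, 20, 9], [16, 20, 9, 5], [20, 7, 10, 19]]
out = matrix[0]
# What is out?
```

matrix has 3 rows. Row 0 is [2, 20, 20, 9].

[2, 20, 20, 9]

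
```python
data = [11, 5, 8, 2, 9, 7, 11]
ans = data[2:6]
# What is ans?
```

data has length 7. The slice data[2:6] selects indices [2, 3, 4, 5] (2->8, 3->2, 4->9, 5->7), giving [8, 2, 9, 7].

[8, 2, 9, 7]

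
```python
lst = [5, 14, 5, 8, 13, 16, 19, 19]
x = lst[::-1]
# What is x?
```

lst has length 8. The slice lst[::-1] selects indices [7, 6, 5, 4, 3, 2, 1, 0] (7->19, 6->19, 5->16, 4->13, 3->8, 2->5, 1->14, 0->5), giving [19, 19, 16, 13, 8, 5, 14, 5].

[19, 19, 16, 13, 8, 5, 14, 5]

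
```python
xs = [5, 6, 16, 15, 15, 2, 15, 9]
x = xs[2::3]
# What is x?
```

xs has length 8. The slice xs[2::3] selects indices [2, 5] (2->16, 5->2), giving [16, 2].

[16, 2]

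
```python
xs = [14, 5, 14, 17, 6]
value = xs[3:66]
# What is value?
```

xs has length 5. The slice xs[3:66] selects indices [3, 4] (3->17, 4->6), giving [17, 6].

[17, 6]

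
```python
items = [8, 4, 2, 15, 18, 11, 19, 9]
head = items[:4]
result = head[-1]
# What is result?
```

items has length 8. The slice items[:4] selects indices [0, 1, 2, 3] (0->8, 1->4, 2->2, 3->15), giving [8, 4, 2, 15]. So head = [8, 4, 2, 15]. Then head[-1] = 15.

15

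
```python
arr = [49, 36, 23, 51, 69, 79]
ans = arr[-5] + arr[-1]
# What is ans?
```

arr has length 6. Negative index -5 maps to positive index 6 + (-5) = 1. arr[1] = 36.
arr has length 6. Negative index -1 maps to positive index 6 + (-1) = 5. arr[5] = 79.
Sum: 36 + 79 = 115.

115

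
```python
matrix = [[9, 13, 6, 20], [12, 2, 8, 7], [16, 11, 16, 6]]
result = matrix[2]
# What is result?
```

matrix has 3 rows. Row 2 is [16, 11, 16, 6].

[16, 11, 16, 6]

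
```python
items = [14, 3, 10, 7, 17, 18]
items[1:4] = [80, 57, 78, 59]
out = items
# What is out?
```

items starts as [14, 3, 10, 7, 17, 18] (length 6). The slice items[1:4] covers indices [1, 2, 3] with values [3, 10, 7]. Replacing that slice with [80, 57, 78, 59] (different length) produces [14, 80, 57, 78, 59, 17, 18].

[14, 80, 57, 78, 59, 17, 18]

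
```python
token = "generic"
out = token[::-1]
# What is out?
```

token has length 7. The slice token[::-1] selects indices [6, 5, 4, 3, 2, 1, 0] (6->'c', 5->'i', 4->'r', 3->'e', 2->'n', 1->'e', 0->'g'), giving 'cireneg'.

'cireneg'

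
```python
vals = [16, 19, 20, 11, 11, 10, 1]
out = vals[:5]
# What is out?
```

vals has length 7. The slice vals[:5] selects indices [0, 1, 2, 3, 4] (0->16, 1->19, 2->20, 3->11, 4->11), giving [16, 19, 20, 11, 11].

[16, 19, 20, 11, 11]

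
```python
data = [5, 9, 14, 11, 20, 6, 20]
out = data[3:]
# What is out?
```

data has length 7. The slice data[3:] selects indices [3, 4, 5, 6] (3->11, 4->20, 5->6, 6->20), giving [11, 20, 6, 20].

[11, 20, 6, 20]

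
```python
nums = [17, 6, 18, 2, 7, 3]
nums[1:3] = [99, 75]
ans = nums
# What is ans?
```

nums starts as [17, 6, 18, 2, 7, 3] (length 6). The slice nums[1:3] covers indices [1, 2] with values [6, 18]. Replacing that slice with [99, 75] (same length) produces [17, 99, 75, 2, 7, 3].

[17, 99, 75, 2, 7, 3]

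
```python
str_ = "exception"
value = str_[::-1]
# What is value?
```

str_ has length 9. The slice str_[::-1] selects indices [8, 7, 6, 5, 4, 3, 2, 1, 0] (8->'n', 7->'o', 6->'i', 5->'t', 4->'p', 3->'e', 2->'c', 1->'x', 0->'e'), giving 'noitpecxe'.

'noitpecxe'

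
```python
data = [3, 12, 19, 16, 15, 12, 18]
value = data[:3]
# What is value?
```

data has length 7. The slice data[:3] selects indices [0, 1, 2] (0->3, 1->12, 2->19), giving [3, 12, 19].

[3, 12, 19]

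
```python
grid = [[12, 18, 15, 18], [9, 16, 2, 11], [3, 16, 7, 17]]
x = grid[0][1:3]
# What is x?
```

grid[0] = [12, 18, 15, 18]. grid[0] has length 4. The slice grid[0][1:3] selects indices [1, 2] (1->18, 2->15), giving [18, 15].

[18, 15]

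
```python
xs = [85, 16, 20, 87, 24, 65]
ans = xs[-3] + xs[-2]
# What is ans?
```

xs has length 6. Negative index -3 maps to positive index 6 + (-3) = 3. xs[3] = 87.
xs has length 6. Negative index -2 maps to positive index 6 + (-2) = 4. xs[4] = 24.
Sum: 87 + 24 = 111.

111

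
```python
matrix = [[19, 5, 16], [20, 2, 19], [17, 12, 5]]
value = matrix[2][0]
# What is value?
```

matrix[2] = [17, 12, 5]. Taking column 0 of that row yields 17.

17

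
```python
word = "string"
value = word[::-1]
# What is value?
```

word has length 6. The slice word[::-1] selects indices [5, 4, 3, 2, 1, 0] (5->'g', 4->'n', 3->'i', 2->'r', 1->'t', 0->'s'), giving 'gnirts'.

'gnirts'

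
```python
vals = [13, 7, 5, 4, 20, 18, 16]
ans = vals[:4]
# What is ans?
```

vals has length 7. The slice vals[:4] selects indices [0, 1, 2, 3] (0->13, 1->7, 2->5, 3->4), giving [13, 7, 5, 4].

[13, 7, 5, 4]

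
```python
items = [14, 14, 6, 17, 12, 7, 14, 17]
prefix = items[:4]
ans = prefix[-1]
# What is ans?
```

items has length 8. The slice items[:4] selects indices [0, 1, 2, 3] (0->14, 1->14, 2->6, 3->17), giving [14, 14, 6, 17]. So prefix = [14, 14, 6, 17]. Then prefix[-1] = 17.

17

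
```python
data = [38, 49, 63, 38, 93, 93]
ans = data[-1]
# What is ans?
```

data has length 6. Negative index -1 maps to positive index 6 + (-1) = 5. data[5] = 93.

93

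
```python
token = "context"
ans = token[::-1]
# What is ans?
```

token has length 7. The slice token[::-1] selects indices [6, 5, 4, 3, 2, 1, 0] (6->'t', 5->'x', 4->'e', 3->'t', 2->'n', 1->'o', 0->'c'), giving 'txetnoc'.

'txetnoc'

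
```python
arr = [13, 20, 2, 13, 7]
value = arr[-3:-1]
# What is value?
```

arr has length 5. The slice arr[-3:-1] selects indices [2, 3] (2->2, 3->13), giving [2, 13].

[2, 13]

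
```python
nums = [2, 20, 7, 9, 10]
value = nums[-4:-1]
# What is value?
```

nums has length 5. The slice nums[-4:-1] selects indices [1, 2, 3] (1->20, 2->7, 3->9), giving [20, 7, 9].

[20, 7, 9]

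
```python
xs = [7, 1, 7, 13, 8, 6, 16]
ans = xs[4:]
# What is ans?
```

xs has length 7. The slice xs[4:] selects indices [4, 5, 6] (4->8, 5->6, 6->16), giving [8, 6, 16].

[8, 6, 16]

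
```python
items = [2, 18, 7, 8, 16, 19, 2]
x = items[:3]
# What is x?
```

items has length 7. The slice items[:3] selects indices [0, 1, 2] (0->2, 1->18, 2->7), giving [2, 18, 7].

[2, 18, 7]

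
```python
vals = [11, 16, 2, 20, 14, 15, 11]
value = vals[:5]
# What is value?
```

vals has length 7. The slice vals[:5] selects indices [0, 1, 2, 3, 4] (0->11, 1->16, 2->2, 3->20, 4->14), giving [11, 16, 2, 20, 14].

[11, 16, 2, 20, 14]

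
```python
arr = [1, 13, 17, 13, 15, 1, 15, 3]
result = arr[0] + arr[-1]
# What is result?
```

arr has length 8. arr[0] = 1.
arr has length 8. Negative index -1 maps to positive index 8 + (-1) = 7. arr[7] = 3.
Sum: 1 + 3 = 4.

4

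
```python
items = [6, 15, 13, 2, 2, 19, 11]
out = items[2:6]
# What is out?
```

items has length 7. The slice items[2:6] selects indices [2, 3, 4, 5] (2->13, 3->2, 4->2, 5->19), giving [13, 2, 2, 19].

[13, 2, 2, 19]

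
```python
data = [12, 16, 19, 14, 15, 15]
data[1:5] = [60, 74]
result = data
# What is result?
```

data starts as [12, 16, 19, 14, 15, 15] (length 6). The slice data[1:5] covers indices [1, 2, 3, 4] with values [16, 19, 14, 15]. Replacing that slice with [60, 74] (different length) produces [12, 60, 74, 15].

[12, 60, 74, 15]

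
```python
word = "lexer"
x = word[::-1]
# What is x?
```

word has length 5. The slice word[::-1] selects indices [4, 3, 2, 1, 0] (4->'r', 3->'e', 2->'x', 1->'e', 0->'l'), giving 'rexel'.

'rexel'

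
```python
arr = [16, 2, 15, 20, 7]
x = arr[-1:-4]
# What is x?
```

arr has length 5. The slice arr[-1:-4] resolves to an empty index range, so the result is [].

[]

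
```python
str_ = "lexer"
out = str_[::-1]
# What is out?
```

str_ has length 5. The slice str_[::-1] selects indices [4, 3, 2, 1, 0] (4->'r', 3->'e', 2->'x', 1->'e', 0->'l'), giving 'rexel'.

'rexel'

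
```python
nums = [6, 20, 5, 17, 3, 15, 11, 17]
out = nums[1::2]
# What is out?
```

nums has length 8. The slice nums[1::2] selects indices [1, 3, 5, 7] (1->20, 3->17, 5->15, 7->17), giving [20, 17, 15, 17].

[20, 17, 15, 17]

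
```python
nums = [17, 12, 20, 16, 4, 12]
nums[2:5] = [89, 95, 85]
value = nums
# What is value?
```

nums starts as [17, 12, 20, 16, 4, 12] (length 6). The slice nums[2:5] covers indices [2, 3, 4] with values [20, 16, 4]. Replacing that slice with [89, 95, 85] (same length) produces [17, 12, 89, 95, 85, 12].

[17, 12, 89, 95, 85, 12]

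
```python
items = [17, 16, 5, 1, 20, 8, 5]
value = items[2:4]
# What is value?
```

items has length 7. The slice items[2:4] selects indices [2, 3] (2->5, 3->1), giving [5, 1].

[5, 1]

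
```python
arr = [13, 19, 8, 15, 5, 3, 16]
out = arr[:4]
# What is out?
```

arr has length 7. The slice arr[:4] selects indices [0, 1, 2, 3] (0->13, 1->19, 2->8, 3->15), giving [13, 19, 8, 15].

[13, 19, 8, 15]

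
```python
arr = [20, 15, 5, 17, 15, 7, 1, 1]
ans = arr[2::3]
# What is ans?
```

arr has length 8. The slice arr[2::3] selects indices [2, 5] (2->5, 5->7), giving [5, 7].

[5, 7]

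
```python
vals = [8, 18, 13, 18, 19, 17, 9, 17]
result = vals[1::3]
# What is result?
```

vals has length 8. The slice vals[1::3] selects indices [1, 4, 7] (1->18, 4->19, 7->17), giving [18, 19, 17].

[18, 19, 17]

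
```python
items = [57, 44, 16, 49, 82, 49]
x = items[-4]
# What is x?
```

items has length 6. Negative index -4 maps to positive index 6 + (-4) = 2. items[2] = 16.

16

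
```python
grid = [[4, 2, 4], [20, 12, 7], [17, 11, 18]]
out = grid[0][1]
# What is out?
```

grid[0] = [4, 2, 4]. Taking column 1 of that row yields 2.

2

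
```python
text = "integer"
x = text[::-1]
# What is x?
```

text has length 7. The slice text[::-1] selects indices [6, 5, 4, 3, 2, 1, 0] (6->'r', 5->'e', 4->'g', 3->'e', 2->'t', 1->'n', 0->'i'), giving 'regetni'.

'regetni'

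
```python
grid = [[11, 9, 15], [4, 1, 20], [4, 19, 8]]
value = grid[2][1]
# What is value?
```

grid[2] = [4, 19, 8]. Taking column 1 of that row yields 19.

19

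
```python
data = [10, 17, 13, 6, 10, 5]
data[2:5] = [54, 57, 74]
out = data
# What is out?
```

data starts as [10, 17, 13, 6, 10, 5] (length 6). The slice data[2:5] covers indices [2, 3, 4] with values [13, 6, 10]. Replacing that slice with [54, 57, 74] (same length) produces [10, 17, 54, 57, 74, 5].

[10, 17, 54, 57, 74, 5]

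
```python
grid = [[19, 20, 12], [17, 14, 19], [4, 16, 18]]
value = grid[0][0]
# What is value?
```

grid[0] = [19, 20, 12]. Taking column 0 of that row yields 19.

19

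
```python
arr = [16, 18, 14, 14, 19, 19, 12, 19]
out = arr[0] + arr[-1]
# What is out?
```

arr has length 8. arr[0] = 16.
arr has length 8. Negative index -1 maps to positive index 8 + (-1) = 7. arr[7] = 19.
Sum: 16 + 19 = 35.

35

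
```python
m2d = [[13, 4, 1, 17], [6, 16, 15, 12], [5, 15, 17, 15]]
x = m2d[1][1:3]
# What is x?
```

m2d[1] = [6, 16, 15, 12]. m2d[1] has length 4. The slice m2d[1][1:3] selects indices [1, 2] (1->16, 2->15), giving [16, 15].

[16, 15]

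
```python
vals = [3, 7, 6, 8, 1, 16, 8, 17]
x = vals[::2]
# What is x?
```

vals has length 8. The slice vals[::2] selects indices [0, 2, 4, 6] (0->3, 2->6, 4->1, 6->8), giving [3, 6, 1, 8].

[3, 6, 1, 8]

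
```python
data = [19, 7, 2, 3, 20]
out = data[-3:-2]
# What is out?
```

data has length 5. The slice data[-3:-2] selects indices [2] (2->2), giving [2].

[2]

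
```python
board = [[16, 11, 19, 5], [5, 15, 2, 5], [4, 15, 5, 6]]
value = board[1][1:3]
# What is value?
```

board[1] = [5, 15, 2, 5]. board[1] has length 4. The slice board[1][1:3] selects indices [1, 2] (1->15, 2->2), giving [15, 2].

[15, 2]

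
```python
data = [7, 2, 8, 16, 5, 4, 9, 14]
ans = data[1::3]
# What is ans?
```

data has length 8. The slice data[1::3] selects indices [1, 4, 7] (1->2, 4->5, 7->14), giving [2, 5, 14].

[2, 5, 14]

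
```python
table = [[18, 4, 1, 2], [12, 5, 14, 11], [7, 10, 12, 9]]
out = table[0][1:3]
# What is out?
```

table[0] = [18, 4, 1, 2]. table[0] has length 4. The slice table[0][1:3] selects indices [1, 2] (1->4, 2->1), giving [4, 1].

[4, 1]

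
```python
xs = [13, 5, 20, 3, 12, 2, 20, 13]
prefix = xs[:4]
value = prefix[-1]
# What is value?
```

xs has length 8. The slice xs[:4] selects indices [0, 1, 2, 3] (0->13, 1->5, 2->20, 3->3), giving [13, 5, 20, 3]. So prefix = [13, 5, 20, 3]. Then prefix[-1] = 3.

3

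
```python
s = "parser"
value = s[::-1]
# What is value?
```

s has length 6. The slice s[::-1] selects indices [5, 4, 3, 2, 1, 0] (5->'r', 4->'e', 3->'s', 2->'r', 1->'a', 0->'p'), giving 'resrap'.

'resrap'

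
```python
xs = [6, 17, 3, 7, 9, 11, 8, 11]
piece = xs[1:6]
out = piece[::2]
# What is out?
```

xs has length 8. The slice xs[1:6] selects indices [1, 2, 3, 4, 5] (1->17, 2->3, 3->7, 4->9, 5->11), giving [17, 3, 7, 9, 11]. So piece = [17, 3, 7, 9, 11]. piece has length 5. The slice piece[::2] selects indices [0, 2, 4] (0->17, 2->7, 4->11), giving [17, 7, 11].

[17, 7, 11]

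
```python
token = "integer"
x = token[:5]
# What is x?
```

token has length 7. The slice token[:5] selects indices [0, 1, 2, 3, 4] (0->'i', 1->'n', 2->'t', 3->'e', 4->'g'), giving 'integ'.

'integ'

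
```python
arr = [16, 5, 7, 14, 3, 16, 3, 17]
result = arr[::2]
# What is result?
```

arr has length 8. The slice arr[::2] selects indices [0, 2, 4, 6] (0->16, 2->7, 4->3, 6->3), giving [16, 7, 3, 3].

[16, 7, 3, 3]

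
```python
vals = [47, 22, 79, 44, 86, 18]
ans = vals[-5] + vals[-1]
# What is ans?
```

vals has length 6. Negative index -5 maps to positive index 6 + (-5) = 1. vals[1] = 22.
vals has length 6. Negative index -1 maps to positive index 6 + (-1) = 5. vals[5] = 18.
Sum: 22 + 18 = 40.

40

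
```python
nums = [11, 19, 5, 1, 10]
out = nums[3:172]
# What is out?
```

nums has length 5. The slice nums[3:172] selects indices [3, 4] (3->1, 4->10), giving [1, 10].

[1, 10]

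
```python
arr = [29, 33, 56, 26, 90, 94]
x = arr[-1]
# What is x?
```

arr has length 6. Negative index -1 maps to positive index 6 + (-1) = 5. arr[5] = 94.

94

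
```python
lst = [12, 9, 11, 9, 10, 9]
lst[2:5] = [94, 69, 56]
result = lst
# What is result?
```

lst starts as [12, 9, 11, 9, 10, 9] (length 6). The slice lst[2:5] covers indices [2, 3, 4] with values [11, 9, 10]. Replacing that slice with [94, 69, 56] (same length) produces [12, 9, 94, 69, 56, 9].

[12, 9, 94, 69, 56, 9]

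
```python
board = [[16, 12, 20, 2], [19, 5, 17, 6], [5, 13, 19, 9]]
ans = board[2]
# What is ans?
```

board has 3 rows. Row 2 is [5, 13, 19, 9].

[5, 13, 19, 9]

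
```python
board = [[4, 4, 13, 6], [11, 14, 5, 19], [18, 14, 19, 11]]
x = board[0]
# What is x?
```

board has 3 rows. Row 0 is [4, 4, 13, 6].

[4, 4, 13, 6]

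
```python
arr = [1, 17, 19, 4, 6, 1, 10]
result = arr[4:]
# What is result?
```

arr has length 7. The slice arr[4:] selects indices [4, 5, 6] (4->6, 5->1, 6->10), giving [6, 1, 10].

[6, 1, 10]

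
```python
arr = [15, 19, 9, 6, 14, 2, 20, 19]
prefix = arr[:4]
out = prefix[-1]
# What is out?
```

arr has length 8. The slice arr[:4] selects indices [0, 1, 2, 3] (0->15, 1->19, 2->9, 3->6), giving [15, 19, 9, 6]. So prefix = [15, 19, 9, 6]. Then prefix[-1] = 6.

6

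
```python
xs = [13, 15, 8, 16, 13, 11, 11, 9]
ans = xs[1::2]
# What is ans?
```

xs has length 8. The slice xs[1::2] selects indices [1, 3, 5, 7] (1->15, 3->16, 5->11, 7->9), giving [15, 16, 11, 9].

[15, 16, 11, 9]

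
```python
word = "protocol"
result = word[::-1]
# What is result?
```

word has length 8. The slice word[::-1] selects indices [7, 6, 5, 4, 3, 2, 1, 0] (7->'l', 6->'o', 5->'c', 4->'o', 3->'t', 2->'o', 1->'r', 0->'p'), giving 'locotorp'.

'locotorp'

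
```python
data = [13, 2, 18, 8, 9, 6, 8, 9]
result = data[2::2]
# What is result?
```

data has length 8. The slice data[2::2] selects indices [2, 4, 6] (2->18, 4->9, 6->8), giving [18, 9, 8].

[18, 9, 8]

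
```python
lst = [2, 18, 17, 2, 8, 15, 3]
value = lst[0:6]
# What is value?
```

lst has length 7. The slice lst[0:6] selects indices [0, 1, 2, 3, 4, 5] (0->2, 1->18, 2->17, 3->2, 4->8, 5->15), giving [2, 18, 17, 2, 8, 15].

[2, 18, 17, 2, 8, 15]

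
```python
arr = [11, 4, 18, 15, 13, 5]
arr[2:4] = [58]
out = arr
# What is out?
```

arr starts as [11, 4, 18, 15, 13, 5] (length 6). The slice arr[2:4] covers indices [2, 3] with values [18, 15]. Replacing that slice with [58] (different length) produces [11, 4, 58, 13, 5].

[11, 4, 58, 13, 5]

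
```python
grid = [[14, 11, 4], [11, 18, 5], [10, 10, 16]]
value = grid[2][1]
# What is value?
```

grid[2] = [10, 10, 16]. Taking column 1 of that row yields 10.

10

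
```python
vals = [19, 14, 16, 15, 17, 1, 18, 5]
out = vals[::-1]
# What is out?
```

vals has length 8. The slice vals[::-1] selects indices [7, 6, 5, 4, 3, 2, 1, 0] (7->5, 6->18, 5->1, 4->17, 3->15, 2->16, 1->14, 0->19), giving [5, 18, 1, 17, 15, 16, 14, 19].

[5, 18, 1, 17, 15, 16, 14, 19]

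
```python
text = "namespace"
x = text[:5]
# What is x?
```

text has length 9. The slice text[:5] selects indices [0, 1, 2, 3, 4] (0->'n', 1->'a', 2->'m', 3->'e', 4->'s'), giving 'names'.

'names'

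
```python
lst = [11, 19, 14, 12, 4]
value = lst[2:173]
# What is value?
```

lst has length 5. The slice lst[2:173] selects indices [2, 3, 4] (2->14, 3->12, 4->4), giving [14, 12, 4].

[14, 12, 4]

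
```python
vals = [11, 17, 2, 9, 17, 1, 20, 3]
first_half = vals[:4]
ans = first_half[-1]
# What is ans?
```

vals has length 8. The slice vals[:4] selects indices [0, 1, 2, 3] (0->11, 1->17, 2->2, 3->9), giving [11, 17, 2, 9]. So first_half = [11, 17, 2, 9]. Then first_half[-1] = 9.

9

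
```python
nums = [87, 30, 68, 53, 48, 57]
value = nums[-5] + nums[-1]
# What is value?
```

nums has length 6. Negative index -5 maps to positive index 6 + (-5) = 1. nums[1] = 30.
nums has length 6. Negative index -1 maps to positive index 6 + (-1) = 5. nums[5] = 57.
Sum: 30 + 57 = 87.

87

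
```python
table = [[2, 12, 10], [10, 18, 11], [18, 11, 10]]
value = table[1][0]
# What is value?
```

table[1] = [10, 18, 11]. Taking column 0 of that row yields 10.

10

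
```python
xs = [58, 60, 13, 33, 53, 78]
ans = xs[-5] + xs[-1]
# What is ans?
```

xs has length 6. Negative index -5 maps to positive index 6 + (-5) = 1. xs[1] = 60.
xs has length 6. Negative index -1 maps to positive index 6 + (-1) = 5. xs[5] = 78.
Sum: 60 + 78 = 138.

138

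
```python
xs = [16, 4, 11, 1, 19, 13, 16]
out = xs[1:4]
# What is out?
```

xs has length 7. The slice xs[1:4] selects indices [1, 2, 3] (1->4, 2->11, 3->1), giving [4, 11, 1].

[4, 11, 1]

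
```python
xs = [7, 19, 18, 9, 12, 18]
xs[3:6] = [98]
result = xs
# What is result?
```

xs starts as [7, 19, 18, 9, 12, 18] (length 6). The slice xs[3:6] covers indices [3, 4, 5] with values [9, 12, 18]. Replacing that slice with [98] (different length) produces [7, 19, 18, 98].

[7, 19, 18, 98]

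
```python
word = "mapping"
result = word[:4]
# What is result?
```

word has length 7. The slice word[:4] selects indices [0, 1, 2, 3] (0->'m', 1->'a', 2->'p', 3->'p'), giving 'mapp'.

'mapp'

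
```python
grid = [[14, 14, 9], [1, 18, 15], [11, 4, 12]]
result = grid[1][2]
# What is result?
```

grid[1] = [1, 18, 15]. Taking column 2 of that row yields 15.

15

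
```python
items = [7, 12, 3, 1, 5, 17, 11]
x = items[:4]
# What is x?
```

items has length 7. The slice items[:4] selects indices [0, 1, 2, 3] (0->7, 1->12, 2->3, 3->1), giving [7, 12, 3, 1].

[7, 12, 3, 1]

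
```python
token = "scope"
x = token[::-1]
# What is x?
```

token has length 5. The slice token[::-1] selects indices [4, 3, 2, 1, 0] (4->'e', 3->'p', 2->'o', 1->'c', 0->'s'), giving 'epocs'.

'epocs'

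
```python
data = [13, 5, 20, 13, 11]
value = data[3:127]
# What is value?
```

data has length 5. The slice data[3:127] selects indices [3, 4] (3->13, 4->11), giving [13, 11].

[13, 11]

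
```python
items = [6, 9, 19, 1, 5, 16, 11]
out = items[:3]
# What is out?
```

items has length 7. The slice items[:3] selects indices [0, 1, 2] (0->6, 1->9, 2->19), giving [6, 9, 19].

[6, 9, 19]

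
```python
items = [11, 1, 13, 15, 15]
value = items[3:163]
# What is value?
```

items has length 5. The slice items[3:163] selects indices [3, 4] (3->15, 4->15), giving [15, 15].

[15, 15]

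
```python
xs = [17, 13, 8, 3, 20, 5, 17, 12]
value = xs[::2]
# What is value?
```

xs has length 8. The slice xs[::2] selects indices [0, 2, 4, 6] (0->17, 2->8, 4->20, 6->17), giving [17, 8, 20, 17].

[17, 8, 20, 17]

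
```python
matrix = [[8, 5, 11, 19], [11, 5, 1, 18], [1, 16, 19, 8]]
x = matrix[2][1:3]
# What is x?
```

matrix[2] = [1, 16, 19, 8]. matrix[2] has length 4. The slice matrix[2][1:3] selects indices [1, 2] (1->16, 2->19), giving [16, 19].

[16, 19]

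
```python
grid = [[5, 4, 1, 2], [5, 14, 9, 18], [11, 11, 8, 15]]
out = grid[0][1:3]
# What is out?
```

grid[0] = [5, 4, 1, 2]. grid[0] has length 4. The slice grid[0][1:3] selects indices [1, 2] (1->4, 2->1), giving [4, 1].

[4, 1]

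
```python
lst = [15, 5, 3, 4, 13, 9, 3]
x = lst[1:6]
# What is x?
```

lst has length 7. The slice lst[1:6] selects indices [1, 2, 3, 4, 5] (1->5, 2->3, 3->4, 4->13, 5->9), giving [5, 3, 4, 13, 9].

[5, 3, 4, 13, 9]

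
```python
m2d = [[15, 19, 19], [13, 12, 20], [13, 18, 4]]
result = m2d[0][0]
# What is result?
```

m2d[0] = [15, 19, 19]. Taking column 0 of that row yields 15.

15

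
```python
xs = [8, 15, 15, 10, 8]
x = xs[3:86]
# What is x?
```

xs has length 5. The slice xs[3:86] selects indices [3, 4] (3->10, 4->8), giving [10, 8].

[10, 8]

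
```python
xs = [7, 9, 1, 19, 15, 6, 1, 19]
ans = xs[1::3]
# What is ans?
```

xs has length 8. The slice xs[1::3] selects indices [1, 4, 7] (1->9, 4->15, 7->19), giving [9, 15, 19].

[9, 15, 19]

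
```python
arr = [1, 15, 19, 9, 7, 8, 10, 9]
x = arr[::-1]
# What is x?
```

arr has length 8. The slice arr[::-1] selects indices [7, 6, 5, 4, 3, 2, 1, 0] (7->9, 6->10, 5->8, 4->7, 3->9, 2->19, 1->15, 0->1), giving [9, 10, 8, 7, 9, 19, 15, 1].

[9, 10, 8, 7, 9, 19, 15, 1]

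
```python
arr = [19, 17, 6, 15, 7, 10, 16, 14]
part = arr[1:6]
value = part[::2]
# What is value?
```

arr has length 8. The slice arr[1:6] selects indices [1, 2, 3, 4, 5] (1->17, 2->6, 3->15, 4->7, 5->10), giving [17, 6, 15, 7, 10]. So part = [17, 6, 15, 7, 10]. part has length 5. The slice part[::2] selects indices [0, 2, 4] (0->17, 2->15, 4->10), giving [17, 15, 10].

[17, 15, 10]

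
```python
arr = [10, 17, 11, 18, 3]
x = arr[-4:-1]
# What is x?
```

arr has length 5. The slice arr[-4:-1] selects indices [1, 2, 3] (1->17, 2->11, 3->18), giving [17, 11, 18].

[17, 11, 18]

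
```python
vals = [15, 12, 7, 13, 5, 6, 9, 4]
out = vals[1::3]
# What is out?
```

vals has length 8. The slice vals[1::3] selects indices [1, 4, 7] (1->12, 4->5, 7->4), giving [12, 5, 4].

[12, 5, 4]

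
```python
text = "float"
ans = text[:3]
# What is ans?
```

text has length 5. The slice text[:3] selects indices [0, 1, 2] (0->'f', 1->'l', 2->'o'), giving 'flo'.

'flo'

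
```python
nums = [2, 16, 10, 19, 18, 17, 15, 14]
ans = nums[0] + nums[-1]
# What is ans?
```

nums has length 8. nums[0] = 2.
nums has length 8. Negative index -1 maps to positive index 8 + (-1) = 7. nums[7] = 14.
Sum: 2 + 14 = 16.

16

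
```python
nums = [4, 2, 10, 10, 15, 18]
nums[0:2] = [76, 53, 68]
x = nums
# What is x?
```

nums starts as [4, 2, 10, 10, 15, 18] (length 6). The slice nums[0:2] covers indices [0, 1] with values [4, 2]. Replacing that slice with [76, 53, 68] (different length) produces [76, 53, 68, 10, 10, 15, 18].

[76, 53, 68, 10, 10, 15, 18]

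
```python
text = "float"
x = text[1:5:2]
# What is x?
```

text has length 5. The slice text[1:5:2] selects indices [1, 3] (1->'l', 3->'a'), giving 'la'.

'la'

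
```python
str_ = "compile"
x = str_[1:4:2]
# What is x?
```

str_ has length 7. The slice str_[1:4:2] selects indices [1, 3] (1->'o', 3->'p'), giving 'op'.

'op'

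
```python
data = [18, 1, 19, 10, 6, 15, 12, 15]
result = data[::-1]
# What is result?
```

data has length 8. The slice data[::-1] selects indices [7, 6, 5, 4, 3, 2, 1, 0] (7->15, 6->12, 5->15, 4->6, 3->10, 2->19, 1->1, 0->18), giving [15, 12, 15, 6, 10, 19, 1, 18].

[15, 12, 15, 6, 10, 19, 1, 18]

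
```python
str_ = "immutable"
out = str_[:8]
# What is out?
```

str_ has length 9. The slice str_[:8] selects indices [0, 1, 2, 3, 4, 5, 6, 7] (0->'i', 1->'m', 2->'m', 3->'u', 4->'t', 5->'a', 6->'b', 7->'l'), giving 'immutabl'.

'immutabl'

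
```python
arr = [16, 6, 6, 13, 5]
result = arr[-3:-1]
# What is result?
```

arr has length 5. The slice arr[-3:-1] selects indices [2, 3] (2->6, 3->13), giving [6, 13].

[6, 13]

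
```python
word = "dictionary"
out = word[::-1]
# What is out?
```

word has length 10. The slice word[::-1] selects indices [9, 8, 7, 6, 5, 4, 3, 2, 1, 0] (9->'y', 8->'r', 7->'a', 6->'n', 5->'o', 4->'i', 3->'t', 2->'c', 1->'i', 0->'d'), giving 'yranoitcid'.

'yranoitcid'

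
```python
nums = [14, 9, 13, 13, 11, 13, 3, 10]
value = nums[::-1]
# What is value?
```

nums has length 8. The slice nums[::-1] selects indices [7, 6, 5, 4, 3, 2, 1, 0] (7->10, 6->3, 5->13, 4->11, 3->13, 2->13, 1->9, 0->14), giving [10, 3, 13, 11, 13, 13, 9, 14].

[10, 3, 13, 11, 13, 13, 9, 14]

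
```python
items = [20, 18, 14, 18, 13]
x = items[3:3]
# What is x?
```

items has length 5. The slice items[3:3] resolves to an empty index range, so the result is [].

[]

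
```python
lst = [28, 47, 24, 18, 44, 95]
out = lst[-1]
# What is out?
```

lst has length 6. Negative index -1 maps to positive index 6 + (-1) = 5. lst[5] = 95.

95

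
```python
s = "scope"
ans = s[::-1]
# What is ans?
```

s has length 5. The slice s[::-1] selects indices [4, 3, 2, 1, 0] (4->'e', 3->'p', 2->'o', 1->'c', 0->'s'), giving 'epocs'.

'epocs'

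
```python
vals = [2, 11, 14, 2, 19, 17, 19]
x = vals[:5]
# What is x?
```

vals has length 7. The slice vals[:5] selects indices [0, 1, 2, 3, 4] (0->2, 1->11, 2->14, 3->2, 4->19), giving [2, 11, 14, 2, 19].

[2, 11, 14, 2, 19]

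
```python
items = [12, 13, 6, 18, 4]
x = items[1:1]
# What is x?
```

items has length 5. The slice items[1:1] resolves to an empty index range, so the result is [].

[]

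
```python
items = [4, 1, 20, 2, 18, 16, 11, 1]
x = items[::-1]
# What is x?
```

items has length 8. The slice items[::-1] selects indices [7, 6, 5, 4, 3, 2, 1, 0] (7->1, 6->11, 5->16, 4->18, 3->2, 2->20, 1->1, 0->4), giving [1, 11, 16, 18, 2, 20, 1, 4].

[1, 11, 16, 18, 2, 20, 1, 4]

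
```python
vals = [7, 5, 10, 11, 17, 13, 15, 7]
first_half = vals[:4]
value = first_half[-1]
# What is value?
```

vals has length 8. The slice vals[:4] selects indices [0, 1, 2, 3] (0->7, 1->5, 2->10, 3->11), giving [7, 5, 10, 11]. So first_half = [7, 5, 10, 11]. Then first_half[-1] = 11.

11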